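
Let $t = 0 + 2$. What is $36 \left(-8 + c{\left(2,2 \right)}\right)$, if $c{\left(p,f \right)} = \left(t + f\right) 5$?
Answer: $432$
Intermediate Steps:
$t = 2$
$c{\left(p,f \right)} = 10 + 5 f$ ($c{\left(p,f \right)} = \left(2 + f\right) 5 = 10 + 5 f$)
$36 \left(-8 + c{\left(2,2 \right)}\right) = 36 \left(-8 + \left(10 + 5 \cdot 2\right)\right) = 36 \left(-8 + \left(10 + 10\right)\right) = 36 \left(-8 + 20\right) = 36 \cdot 12 = 432$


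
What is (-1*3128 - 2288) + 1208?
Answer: -4208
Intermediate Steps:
(-1*3128 - 2288) + 1208 = (-3128 - 2288) + 1208 = -5416 + 1208 = -4208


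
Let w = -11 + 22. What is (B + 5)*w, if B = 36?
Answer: 451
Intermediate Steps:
w = 11
(B + 5)*w = (36 + 5)*11 = 41*11 = 451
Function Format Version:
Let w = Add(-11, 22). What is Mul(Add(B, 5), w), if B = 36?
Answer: 451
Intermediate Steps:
w = 11
Mul(Add(B, 5), w) = Mul(Add(36, 5), 11) = Mul(41, 11) = 451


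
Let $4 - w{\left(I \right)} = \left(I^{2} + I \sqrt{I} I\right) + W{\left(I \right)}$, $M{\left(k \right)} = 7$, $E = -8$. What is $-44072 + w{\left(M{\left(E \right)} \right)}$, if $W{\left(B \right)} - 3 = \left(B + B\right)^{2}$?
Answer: $-44316 - 49 \sqrt{7} \approx -44446.0$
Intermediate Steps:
$W{\left(B \right)} = 3 + 4 B^{2}$ ($W{\left(B \right)} = 3 + \left(B + B\right)^{2} = 3 + \left(2 B\right)^{2} = 3 + 4 B^{2}$)
$w{\left(I \right)} = 1 - I^{\frac{5}{2}} - 5 I^{2}$ ($w{\left(I \right)} = 4 - \left(\left(I^{2} + I \sqrt{I} I\right) + \left(3 + 4 I^{2}\right)\right) = 4 - \left(\left(I^{2} + I^{\frac{3}{2}} I\right) + \left(3 + 4 I^{2}\right)\right) = 4 - \left(\left(I^{2} + I^{\frac{5}{2}}\right) + \left(3 + 4 I^{2}\right)\right) = 4 - \left(3 + I^{\frac{5}{2}} + 5 I^{2}\right) = 1 - I^{\frac{5}{2}} - 5 I^{2}$)
$-44072 + w{\left(M{\left(E \right)} \right)} = -44072 - \left(-1 + 245 + 7^{\frac{5}{2}}\right) = -44072 - \left(244 + 49 \sqrt{7}\right) = -44316 - 49 \sqrt{7}$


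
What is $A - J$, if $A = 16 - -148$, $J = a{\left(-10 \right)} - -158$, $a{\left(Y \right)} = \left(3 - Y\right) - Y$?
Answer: $-17$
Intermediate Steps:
$a{\left(Y \right)} = 3 - 2 Y$
$J = 181$ ($J = \left(3 - -20\right) - -158 = \left(3 + 20\right) + 158 = 23 + 158 = 181$)
$A = 164$ ($A = 16 + 148 = 164$)
$A - J = 164 - 181 = -17$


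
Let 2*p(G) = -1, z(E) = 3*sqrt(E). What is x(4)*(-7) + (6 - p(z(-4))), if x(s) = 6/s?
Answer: -4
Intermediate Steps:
p(G) = -1/2 (p(G) = (1/2)*(-1) = -1/2)
x(4)*(-7) + (6 - p(z(-4))) = (6/4)*(-7) + (6 - 1*(-1/2)) = (6*(1/4))*(-7) + (6 + 1/2) = (3/2)*(-7) + 13/2 = -21/2 + 13/2 = -4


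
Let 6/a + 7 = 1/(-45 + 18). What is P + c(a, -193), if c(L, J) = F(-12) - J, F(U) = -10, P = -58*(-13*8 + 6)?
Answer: 5867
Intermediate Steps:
P = 5684 (P = -58*(-104 + 6) = -58*(-98) = 5684)
a = -81/95 (a = 6/(-7 + 1/(-45 + 18)) = 6/(-7 + 1/(-27)) = 6/(-7 - 1/27) = 6/(-190/27) = 6*(-27/190) = -81/95 ≈ -0.85263)
c(L, J) = -10 - J
P + c(a, -193) = 5684 + (-10 - 1*(-193)) = 5684 + (-10 + 193) = 5684 + 183 = 5867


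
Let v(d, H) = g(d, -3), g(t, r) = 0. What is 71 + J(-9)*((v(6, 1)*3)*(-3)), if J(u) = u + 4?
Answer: 71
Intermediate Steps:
v(d, H) = 0
J(u) = 4 + u
71 + J(-9)*((v(6, 1)*3)*(-3)) = 71 + (4 - 9)*((0*3)*(-3)) = 71 - 0*(-3) = 71 - 5*0 = 71 + 0 = 71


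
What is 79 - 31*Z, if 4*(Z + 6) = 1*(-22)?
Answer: 871/2 ≈ 435.50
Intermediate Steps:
Z = -23/2 (Z = -6 + (1*(-22))/4 = -6 + (¼)*(-22) = -6 - 11/2 = -23/2 ≈ -11.500)
79 - 31*Z = 79 - 31*(-23/2) = 79 + 713/2 = 871/2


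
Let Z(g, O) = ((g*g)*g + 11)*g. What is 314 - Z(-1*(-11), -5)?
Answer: -14448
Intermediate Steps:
Z(g, O) = g*(11 + g³) (Z(g, O) = (g²*g + 11)*g = (g³ + 11)*g = (11 + g³)*g = g*(11 + g³))
314 - Z(-1*(-11), -5) = 314 - (-1*(-11))*(11 + (-1*(-11))³) = 314 - 11*(11 + 11³) = 314 - 11*(11 + 1331) = 314 - 11*1342 = 314 - 1*14762 = 314 - 14762 = -14448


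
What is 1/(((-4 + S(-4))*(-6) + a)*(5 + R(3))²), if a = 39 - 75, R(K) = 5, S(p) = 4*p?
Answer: 1/8400 ≈ 0.00011905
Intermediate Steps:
a = -36
1/(((-4 + S(-4))*(-6) + a)*(5 + R(3))²) = 1/(((-4 + 4*(-4))*(-6) - 36)*(5 + 5)²) = 1/(((-4 - 16)*(-6) - 36)*10²) = 1/((-20*(-6) - 36)*100) = 1/((120 - 36)*100) = 1/(84*100) = 1/8400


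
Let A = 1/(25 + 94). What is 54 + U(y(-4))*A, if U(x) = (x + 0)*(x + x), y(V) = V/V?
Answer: 6428/119 ≈ 54.017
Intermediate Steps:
y(V) = 1
A = 1/119 ≈ 0.0084034
U(x) = 2*x**2 (U(x) = x*(2*x) = 2*x**2)
54 + U(y(-4))*A = 54 + (2*1**2)*(1/119) = 54 + (2*1)*(1/119) = 54 + 2*(1/119) = 54 + 2/119 = 6428/119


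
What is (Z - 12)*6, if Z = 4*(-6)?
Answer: -216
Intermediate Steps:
Z = -24
(Z - 12)*6 = (-24 - 12)*6 = -36*6 = -216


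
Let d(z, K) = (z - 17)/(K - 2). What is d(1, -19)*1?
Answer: 16/21 ≈ 0.76190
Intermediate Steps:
d(z, K) = (-17 + z)/(-2 + K)
d(1, -19)*1 = ((-17 + 1)/(-2 - 19))*1 = (-16/(-21))*1 = -1/21*(-16)*1 = (16/21)*1 = 16/21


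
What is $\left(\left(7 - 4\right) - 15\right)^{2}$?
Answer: $144$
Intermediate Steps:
$\left(\left(7 - 4\right) - 15\right)^{2} = \left(3 - 15\right)^{2} = \left(-12\right)^{2} = 144$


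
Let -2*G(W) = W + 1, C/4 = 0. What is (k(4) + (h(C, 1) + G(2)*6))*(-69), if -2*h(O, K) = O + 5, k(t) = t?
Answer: 1035/2 ≈ 517.50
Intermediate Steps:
C = 0 (C = 4*0 = 0)
G(W) = -½ - W/2 (G(W) = -(W + 1)/2 = -(1 + W)/2 = -½ - W/2)
h(O, K) = -5/2 - O/2 (h(O, K) = -(O + 5)/2 = -(5 + O)/2 = -5/2 - O/2)
(k(4) + (h(C, 1) + G(2)*6))*(-69) = (4 + ((-5/2 - ½*0) + (-½ - ½*2)*6))*(-69) = (4 + ((-5/2 + 0) + (-½ - 1)*6))*(-69) = (4 + (-5/2 - 3/2*6))*(-69) = (4 + (-5/2 - 9))*(-69) = (4 - 23/2)*(-69) = -15/2*(-69) = 1035/2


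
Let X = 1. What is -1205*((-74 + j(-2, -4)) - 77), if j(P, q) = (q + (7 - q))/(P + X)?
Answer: 190390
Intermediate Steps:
j(P, q) = 7/(1 + P) (j(P, q) = (q + (7 - q))/(P + 1) = 7/(1 + P))
-1205*((-74 + j(-2, -4)) - 77) = -1205*((-74 + 7/(1 - 2)) - 77) = -1205*((-74 + 7/(-1)) - 77) = -1205*((-74 + 7*(-1)) - 77) = -1205*((-74 - 7) - 77) = -1205*(-81 - 77) = -1205*(-158) = 190390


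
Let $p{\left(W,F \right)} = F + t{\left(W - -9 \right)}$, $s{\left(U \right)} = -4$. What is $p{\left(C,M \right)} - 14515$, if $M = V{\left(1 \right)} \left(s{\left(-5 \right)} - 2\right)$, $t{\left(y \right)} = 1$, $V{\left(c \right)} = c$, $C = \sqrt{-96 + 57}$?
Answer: $-14520$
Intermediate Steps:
$C = i \sqrt{39}$ ($C = \sqrt{-39} = i \sqrt{39} \approx 6.245 i$)
$M = -6$ ($M = 1 \left(-4 - 2\right) = 1 \left(-6\right) = -6$)
$p{\left(W,F \right)} = 1 + F$ ($p{\left(W,F \right)} = F + 1 = 1 + F$)
$p{\left(C,M \right)} - 14515 = \left(1 - 6\right) - 14515 = -5 - 14515 = -14520$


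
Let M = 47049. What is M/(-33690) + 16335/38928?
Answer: -71177629/72860240 ≈ -0.97691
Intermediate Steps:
M/(-33690) + 16335/38928 = 47049/(-33690) + 16335/38928 = 47049*(-1/33690) + 16335*(1/38928) = -15683/11230 + 5445/12976 = -71177629/72860240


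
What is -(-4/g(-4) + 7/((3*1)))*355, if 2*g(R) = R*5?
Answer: -2911/3 ≈ -970.33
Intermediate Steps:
g(R) = 5*R/2 (g(R) = (R*5)/2 = (5*R)/2 = 5*R/2)
-(-4/g(-4) + 7/((3*1)))*355 = -(-4/((5/2)*(-4)) + 7/((3*1)))*355 = -(-4/(-10) + 7/3)*355 = -(-4*(-1/10) + 7*(1/3))*355 = -(2/5 + 7/3)*355 = -41*355/15 = -1*2911/3 = -2911/3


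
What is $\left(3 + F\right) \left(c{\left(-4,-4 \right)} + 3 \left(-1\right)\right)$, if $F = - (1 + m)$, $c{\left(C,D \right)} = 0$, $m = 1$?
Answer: $-3$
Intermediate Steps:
$F = -2$ ($F = - (1 + 1) = \left(-1\right) 2 = -2$)
$\left(3 + F\right) \left(c{\left(-4,-4 \right)} + 3 \left(-1\right)\right) = \left(3 - 2\right) \left(0 + 3 \left(-1\right)\right) = 1 \left(0 - 3\right) = 1 \left(-3\right) = -3$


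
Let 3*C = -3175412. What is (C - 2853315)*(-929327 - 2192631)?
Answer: 36637291669006/3 ≈ 1.2212e+13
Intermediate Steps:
C = -3175412/3 (C = (⅓)*(-3175412) = -3175412/3 ≈ -1.0585e+6)
(C - 2853315)*(-929327 - 2192631) = (-3175412/3 - 2853315)*(-929327 - 2192631) = -11735357/3*(-3121958) = 36637291669006/3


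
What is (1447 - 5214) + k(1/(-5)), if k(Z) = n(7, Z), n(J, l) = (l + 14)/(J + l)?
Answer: -128009/34 ≈ -3765.0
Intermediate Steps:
n(J, l) = (14 + l)/(J + l)
k(Z) = (14 + Z)/(7 + Z)
(1447 - 5214) + k(1/(-5)) = (1447 - 5214) + (14 + 1/(-5))/(7 + 1/(-5)) = -3767 + (14 - 1/5)/(7 - 1/5) = -3767 + (69/5)/(34/5) = -3767 + (5/34)*(69/5) = -3767 + 69/34 = -128009/34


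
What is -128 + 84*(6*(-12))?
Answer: -6176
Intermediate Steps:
-128 + 84*(6*(-12)) = -128 + 84*(-72) = -128 - 6048 = -6176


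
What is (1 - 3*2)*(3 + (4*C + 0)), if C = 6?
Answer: -135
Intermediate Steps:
(1 - 3*2)*(3 + (4*C + 0)) = (1 - 3*2)*(3 + (4*6 + 0)) = (1 - 6)*(3 + (24 + 0)) = -5*(3 + 24) = -5*27 = -135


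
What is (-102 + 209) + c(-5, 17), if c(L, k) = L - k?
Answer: 85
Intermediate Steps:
(-102 + 209) + c(-5, 17) = (-102 + 209) + (-5 - 1*17) = 107 + (-5 - 17) = 107 - 22 = 85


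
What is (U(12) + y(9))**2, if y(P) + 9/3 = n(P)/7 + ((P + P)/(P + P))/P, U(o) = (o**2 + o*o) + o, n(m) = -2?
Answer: 349690000/3969 ≈ 88105.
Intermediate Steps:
U(o) = o + 2*o**2 (U(o) = (o**2 + o**2) + o = 2*o**2 + o = o + 2*o**2)
y(P) = -23/7 + 1/P (y(P) = -3 + (-2/7 + ((P + P)/(P + P))/P) = -3 + (-2*1/7 + ((2*P)/((2*P)))/P) = -3 + (-2/7 + ((2*P)*(1/(2*P)))/P) = -3 + (-2/7 + 1/P) = -23/7 + 1/P)
(U(12) + y(9))**2 = (12*(1 + 2*12) + (-23/7 + 1/9))**2 = (12*(1 + 24) + (-23/7 + 1/9))**2 = (12*25 - 200/63)**2 = (300 - 200/63)**2 = (18700/63)**2 = 349690000/3969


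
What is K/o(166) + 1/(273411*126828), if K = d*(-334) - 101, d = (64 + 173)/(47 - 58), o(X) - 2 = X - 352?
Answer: -676592766006613/17546142175848 ≈ -38.561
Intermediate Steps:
o(X) = -350 + X (o(X) = 2 + (X - 352) = 2 + (-352 + X) = -350 + X)
d = -237/11 (d = 237/(-11) = 237*(-1/11) = -237/11 ≈ -21.545)
K = 78047/11 (K = -237/11*(-334) - 101 = 79158/11 - 101 = 78047/11 ≈ 7095.2)
K/o(166) + 1/(273411*126828) = 78047/(11*(-350 + 166)) + 1/(273411*126828) = (78047/11)/(-184) + (1/273411)*(1/126828) = (78047/11)*(-1/184) + 1/34676170308 = -78047/2024 + 1/34676170308 = -676592766006613/17546142175848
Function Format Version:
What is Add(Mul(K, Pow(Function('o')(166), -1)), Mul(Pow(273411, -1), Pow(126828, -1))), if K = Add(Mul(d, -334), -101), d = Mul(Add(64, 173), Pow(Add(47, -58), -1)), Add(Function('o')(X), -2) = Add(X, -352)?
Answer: Rational(-676592766006613, 17546142175848) ≈ -38.561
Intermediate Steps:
Function('o')(X) = Add(-350, X) (Function('o')(X) = Add(2, Add(X, -352)) = Add(2, Add(-352, X)) = Add(-350, X))
d = Rational(-237, 11) (d = Mul(237, Pow(-11, -1)) = Mul(237, Rational(-1, 11)) = Rational(-237, 11) ≈ -21.545)
K = Rational(78047, 11) (K = Add(Mul(Rational(-237, 11), -334), -101) = Add(Rational(79158, 11), -101) = Rational(78047, 11) ≈ 7095.2)
Add(Mul(K, Pow(Function('o')(166), -1)), Mul(Pow(273411, -1), Pow(126828, -1))) = Add(Mul(Rational(78047, 11), Pow(Add(-350, 166), -1)), Mul(Pow(273411, -1), Pow(126828, -1))) = Add(Mul(Rational(78047, 11), Pow(-184, -1)), Mul(Rational(1, 273411), Rational(1, 126828))) = Add(Mul(Rational(78047, 11), Rational(-1, 184)), Rational(1, 34676170308)) = Add(Rational(-78047, 2024), Rational(1, 34676170308)) = Rational(-676592766006613, 17546142175848)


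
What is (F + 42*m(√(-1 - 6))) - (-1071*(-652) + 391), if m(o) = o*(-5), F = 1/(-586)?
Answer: -409428239/586 - 210*I*√7 ≈ -6.9868e+5 - 555.61*I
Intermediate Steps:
F = -1/586 ≈ -0.0017065
m(o) = -5*o
(F + 42*m(√(-1 - 6))) - (-1071*(-652) + 391) = (-1/586 + 42*(-5*√(-1 - 6))) - (-1071*(-652) + 391) = (-1/586 + 42*(-5*I*√7)) - (698292 + 391) = (-1/586 + 42*(-5*I*√7)) - 1*698683 = (-1/586 + 42*(-5*I*√7)) - 698683 = (-1/586 - 210*I*√7) - 698683 = -409428239/586 - 210*I*√7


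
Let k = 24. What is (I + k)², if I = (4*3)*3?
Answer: 3600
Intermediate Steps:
I = 36 (I = 12*3 = 36)
(I + k)² = (36 + 24)² = 60² = 3600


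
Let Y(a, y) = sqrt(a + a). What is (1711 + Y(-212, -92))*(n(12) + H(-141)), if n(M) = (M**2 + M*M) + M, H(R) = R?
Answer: 272049 + 318*I*sqrt(106) ≈ 2.7205e+5 + 3274.0*I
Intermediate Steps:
Y(a, y) = sqrt(2)*sqrt(a) (Y(a, y) = sqrt(2*a) = sqrt(2)*sqrt(a))
n(M) = M + 2*M**2 (n(M) = (M**2 + M**2) + M = 2*M**2 + M = M + 2*M**2)
(1711 + Y(-212, -92))*(n(12) + H(-141)) = (1711 + sqrt(2)*sqrt(-212))*(12*(1 + 2*12) - 141) = (1711 + sqrt(2)*(2*I*sqrt(53)))*(12*(1 + 24) - 141) = (1711 + 2*I*sqrt(106))*(12*25 - 141) = (1711 + 2*I*sqrt(106))*(300 - 141) = (1711 + 2*I*sqrt(106))*159 = 272049 + 318*I*sqrt(106)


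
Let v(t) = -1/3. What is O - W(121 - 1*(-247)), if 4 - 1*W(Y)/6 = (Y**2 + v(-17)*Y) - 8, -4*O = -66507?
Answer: 3313451/4 ≈ 8.2836e+5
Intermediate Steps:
O = 66507/4 (O = -1/4*(-66507) = 66507/4 ≈ 16627.)
v(t) = -1/3 (v(t) = -1*1/3 = -1/3)
W(Y) = 72 - 6*Y**2 + 2*Y (W(Y) = 24 - 6*((Y**2 - Y/3) - 8) = 24 - 6*(-8 + Y**2 - Y/3) = 24 + (48 - 6*Y**2 + 2*Y) = 72 - 6*Y**2 + 2*Y)
O - W(121 - 1*(-247)) = 66507/4 - (72 - 6*(121 - 1*(-247))**2 + 2*(121 - 1*(-247))) = 66507/4 - (72 - 6*(121 + 247)**2 + 2*(121 + 247)) = 66507/4 - (72 - 6*368**2 + 2*368) = 66507/4 - (72 - 6*135424 + 736) = 66507/4 - (72 - 812544 + 736) = 66507/4 - 1*(-811736) = 66507/4 + 811736 = 3313451/4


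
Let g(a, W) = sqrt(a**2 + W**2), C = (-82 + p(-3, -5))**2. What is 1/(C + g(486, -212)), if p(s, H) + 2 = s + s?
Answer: 405/3266443 - sqrt(70285)/32664430 ≈ 0.00011587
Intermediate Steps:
p(s, H) = -2 + 2*s (p(s, H) = -2 + (s + s) = -2 + 2*s)
C = 8100 (C = (-82 + (-2 + 2*(-3)))**2 = (-82 + (-2 - 6))**2 = (-82 - 8)**2 = (-90)**2 = 8100)
g(a, W) = sqrt(W**2 + a**2)
1/(C + g(486, -212)) = 1/(8100 + sqrt((-212)**2 + 486**2)) = 1/(8100 + sqrt(44944 + 236196)) = 1/(8100 + sqrt(281140)) = 1/(8100 + 2*sqrt(70285))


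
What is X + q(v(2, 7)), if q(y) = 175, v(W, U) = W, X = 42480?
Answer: 42655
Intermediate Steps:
X + q(v(2, 7)) = 42480 + 175 = 42655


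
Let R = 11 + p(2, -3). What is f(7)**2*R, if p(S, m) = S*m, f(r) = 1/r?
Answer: 5/49 ≈ 0.10204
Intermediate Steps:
f(r) = 1/r
R = 5 (R = 11 + 2*(-3) = 11 - 6 = 5)
f(7)**2*R = (1/7)**2*5 = (1/49)*5 = 5/49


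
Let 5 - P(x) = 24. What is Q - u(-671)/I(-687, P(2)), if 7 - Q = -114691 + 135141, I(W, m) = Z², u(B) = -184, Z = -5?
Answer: -510891/25 ≈ -20436.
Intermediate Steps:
P(x) = -19 (P(x) = 5 - 1*24 = 5 - 24 = -19)
I(W, m) = 25 (I(W, m) = (-5)² = 25)
Q = -20443 (Q = 7 - (-114691 + 135141) = 7 - 1*20450 = 7 - 20450 = -20443)
Q - u(-671)/I(-687, P(2)) = -20443 - (-184)/25 = -20443 - 1*(-184/25) = -20443 + 184/25 = -510891/25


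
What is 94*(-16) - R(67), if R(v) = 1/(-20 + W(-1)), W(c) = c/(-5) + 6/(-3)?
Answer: -163931/109 ≈ -1504.0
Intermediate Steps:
W(c) = -2 - c/5 (W(c) = c*(-⅕) + 6*(-⅓) = -c/5 - 2 = -2 - c/5)
R(v) = -5/109 (R(v) = 1/(-20 + (-2 - ⅕*(-1))) = 1/(-20 + (-2 + ⅕)) = 1/(-20 - 9/5) = 1/(-109/5) = -5/109)
94*(-16) - R(67) = 94*(-16) - 1*(-5/109) = -1504 + 5/109 = -163931/109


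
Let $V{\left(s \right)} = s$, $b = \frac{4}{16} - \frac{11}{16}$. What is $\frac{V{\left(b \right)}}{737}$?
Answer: $- \frac{7}{11792} \approx -0.00059362$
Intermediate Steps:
$b = - \frac{7}{16}$ ($b = 4 \cdot \frac{1}{16} - \frac{11}{16} = \frac{1}{4} - \frac{11}{16} = - \frac{7}{16} \approx -0.4375$)
$\frac{V{\left(b \right)}}{737} = - \frac{7}{16 \cdot 737} = \left(- \frac{7}{16}\right) \frac{1}{737} = - \frac{7}{11792}$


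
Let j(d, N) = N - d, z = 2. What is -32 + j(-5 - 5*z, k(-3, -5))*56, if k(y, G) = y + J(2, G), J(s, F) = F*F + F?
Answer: 1760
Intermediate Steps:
J(s, F) = F + F² (J(s, F) = F² + F = F + F²)
k(y, G) = y + G*(1 + G)
-32 + j(-5 - 5*z, k(-3, -5))*56 = -32 + ((-3 - 5*(1 - 5)) - (-5 - 5*2))*56 = -32 + ((-3 - 5*(-4)) - (-5 - 10))*56 = -32 + ((-3 + 20) - 1*(-15))*56 = -32 + (17 + 15)*56 = -32 + 32*56 = -32 + 1792 = 1760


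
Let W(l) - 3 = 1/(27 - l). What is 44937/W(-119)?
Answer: 6560802/439 ≈ 14945.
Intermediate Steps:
W(l) = 3 + 1/(27 - l)
44937/W(-119) = 44937/(((-82 + 3*(-119))/(-27 - 119))) = 44937/(((-82 - 357)/(-146))) = 44937/((-1/146*(-439))) = 44937/(439/146) = 44937*(146/439) = 6560802/439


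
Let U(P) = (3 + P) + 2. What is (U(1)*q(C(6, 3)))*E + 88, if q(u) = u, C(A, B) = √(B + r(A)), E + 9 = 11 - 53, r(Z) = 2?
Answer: 88 - 306*√5 ≈ -596.24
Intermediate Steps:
U(P) = 5 + P
E = -51 (E = -9 + (11 - 53) = -9 - 42 = -51)
C(A, B) = √(2 + B) (C(A, B) = √(B + 2) = √(2 + B))
(U(1)*q(C(6, 3)))*E + 88 = ((5 + 1)*√(2 + 3))*(-51) + 88 = (6*√5)*(-51) + 88 = -306*√5 + 88 = 88 - 306*√5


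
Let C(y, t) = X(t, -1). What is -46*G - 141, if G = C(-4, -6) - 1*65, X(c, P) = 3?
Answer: 2711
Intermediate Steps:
C(y, t) = 3
G = -62 (G = 3 - 1*65 = 3 - 65 = -62)
-46*G - 141 = -46*(-62) - 141 = 2852 - 141 = 2711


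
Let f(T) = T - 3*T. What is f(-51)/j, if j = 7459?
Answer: 102/7459 ≈ 0.013675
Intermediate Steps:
f(T) = -2*T
f(-51)/j = -2*(-51)/7459 = 102*(1/7459) = 102/7459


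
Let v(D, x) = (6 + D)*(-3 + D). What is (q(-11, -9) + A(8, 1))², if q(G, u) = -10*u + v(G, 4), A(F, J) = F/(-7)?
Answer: 1236544/49 ≈ 25236.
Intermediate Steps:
A(F, J) = -F/7 (A(F, J) = F*(-⅐) = -F/7)
v(D, x) = (-3 + D)*(6 + D)
q(G, u) = -18 + G² - 10*u + 3*G (q(G, u) = -10*u + (-18 + G² + 3*G) = -18 + G² - 10*u + 3*G)
(q(-11, -9) + A(8, 1))² = ((-18 + (-11)² - 10*(-9) + 3*(-11)) - ⅐*8)² = ((-18 + 121 + 90 - 33) - 8/7)² = (160 - 8/7)² = (1112/7)² = 1236544/49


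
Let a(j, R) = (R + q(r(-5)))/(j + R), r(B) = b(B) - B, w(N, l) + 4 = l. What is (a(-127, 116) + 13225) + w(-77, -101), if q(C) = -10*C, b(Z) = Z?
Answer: 144204/11 ≈ 13109.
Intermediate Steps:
w(N, l) = -4 + l
r(B) = 0 (r(B) = B - B = 0)
a(j, R) = R/(R + j) (a(j, R) = (R - 10*0)/(j + R) = (R + 0)/(R + j) = R/(R + j))
(a(-127, 116) + 13225) + w(-77, -101) = (116/(116 - 127) + 13225) + (-4 - 101) = (116/(-11) + 13225) - 105 = (116*(-1/11) + 13225) - 105 = (-116/11 + 13225) - 105 = 145359/11 - 105 = 144204/11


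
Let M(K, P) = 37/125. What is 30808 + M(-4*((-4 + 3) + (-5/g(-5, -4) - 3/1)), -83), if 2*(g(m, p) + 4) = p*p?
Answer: 3851037/125 ≈ 30808.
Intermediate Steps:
g(m, p) = -4 + p²/2 (g(m, p) = -4 + (p*p)/2 = -4 + p²/2)
M(K, P) = 37/125 (M(K, P) = 37*(1/125) = 37/125)
30808 + M(-4*((-4 + 3) + (-5/g(-5, -4) - 3/1)), -83) = 30808 + 37/125 = 3851037/125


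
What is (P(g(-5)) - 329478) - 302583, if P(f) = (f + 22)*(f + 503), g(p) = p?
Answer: -623595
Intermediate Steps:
P(f) = (22 + f)*(503 + f)
(P(g(-5)) - 329478) - 302583 = ((11066 + (-5)**2 + 525*(-5)) - 329478) - 302583 = ((11066 + 25 - 2625) - 329478) - 302583 = (8466 - 329478) - 302583 = -321012 - 302583 = -623595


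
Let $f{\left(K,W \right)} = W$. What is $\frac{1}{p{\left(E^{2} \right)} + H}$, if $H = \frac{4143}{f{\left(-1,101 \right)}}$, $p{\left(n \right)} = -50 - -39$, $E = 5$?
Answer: $\frac{101}{3032} \approx 0.033311$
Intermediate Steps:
$p{\left(n \right)} = -11$ ($p{\left(n \right)} = -50 + 39 = -11$)
$H = \frac{4143}{101} \approx 41.02$
$\frac{1}{p{\left(E^{2} \right)} + H} = \frac{1}{-11 + \frac{4143}{101}} = \frac{1}{\frac{3032}{101}} = \frac{101}{3032}$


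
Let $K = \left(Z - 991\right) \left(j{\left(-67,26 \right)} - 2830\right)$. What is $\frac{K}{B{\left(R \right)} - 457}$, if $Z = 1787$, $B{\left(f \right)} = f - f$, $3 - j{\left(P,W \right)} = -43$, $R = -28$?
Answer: $\frac{2216064}{457} \approx 4849.2$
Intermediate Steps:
$j{\left(P,W \right)} = 46$ ($j{\left(P,W \right)} = 3 - -43 = 3 + 43 = 46$)
$B{\left(f \right)} = 0$
$K = -2216064$ ($K = \left(1787 - 991\right) \left(46 - 2830\right) = 796 \left(-2784\right) = -2216064$)
$\frac{K}{B{\left(R \right)} - 457} = \frac{1}{0 - 457} \left(-2216064\right) = \frac{1}{-457} \left(-2216064\right) = \left(- \frac{1}{457}\right) \left(-2216064\right) = \frac{2216064}{457}$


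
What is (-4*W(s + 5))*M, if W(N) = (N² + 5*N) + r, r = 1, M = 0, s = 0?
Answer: 0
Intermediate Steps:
W(N) = 1 + N² + 5*N (W(N) = (N² + 5*N) + 1 = 1 + N² + 5*N)
(-4*W(s + 5))*M = -4*(1 + (0 + 5)² + 5*(0 + 5))*0 = -4*(1 + 5² + 5*5)*0 = -4*(1 + 25 + 25)*0 = -4*51*0 = -204*0 = 0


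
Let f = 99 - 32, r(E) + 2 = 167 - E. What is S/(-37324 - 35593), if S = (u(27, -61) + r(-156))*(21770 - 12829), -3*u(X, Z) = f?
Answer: -8011136/218751 ≈ -36.622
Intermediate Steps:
r(E) = 165 - E (r(E) = -2 + (167 - E) = 165 - E)
f = 67
u(X, Z) = -67/3 (u(X, Z) = -⅓*67 = -67/3)
S = 8011136/3 (S = (-67/3 + (165 - 1*(-156)))*(21770 - 12829) = (-67/3 + (165 + 156))*8941 = (-67/3 + 321)*8941 = (896/3)*8941 = 8011136/3 ≈ 2.6704e+6)
S/(-37324 - 35593) = 8011136/(3*(-37324 - 35593)) = (8011136/3)/(-72917) = (8011136/3)*(-1/72917) = -8011136/218751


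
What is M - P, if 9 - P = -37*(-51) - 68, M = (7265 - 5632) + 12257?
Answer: 15700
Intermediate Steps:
M = 13890 (M = 1633 + 12257 = 13890)
P = -1810 (P = 9 - (-37*(-51) - 68) = 9 - (1887 - 68) = 9 - 1*1819 = 9 - 1819 = -1810)
M - P = 13890 - 1*(-1810) = 13890 + 1810 = 15700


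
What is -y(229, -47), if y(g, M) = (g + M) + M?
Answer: -135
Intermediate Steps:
y(g, M) = g + 2*M (y(g, M) = (M + g) + M = g + 2*M)
-y(229, -47) = -(229 + 2*(-47)) = -(229 - 94) = -1*135 = -135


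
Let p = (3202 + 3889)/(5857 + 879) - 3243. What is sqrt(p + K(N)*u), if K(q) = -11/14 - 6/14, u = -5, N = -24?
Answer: I*sqrt(449647421993)/11788 ≈ 56.885*I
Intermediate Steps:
K(q) = -17/14 (K(q) = -11*1/14 - 6*1/14 = -11/14 - 3/7 = -17/14)
p = -21837757/6736 (p = 7091/6736 - 3243 = -21837757/6736 ≈ -3241.9)
sqrt(p + K(N)*u) = sqrt(-21837757/6736 - 17/14*(-5)) = sqrt(-21837757/6736 + 85/14) = sqrt(-152578019/47152) = I*sqrt(449647421993)/11788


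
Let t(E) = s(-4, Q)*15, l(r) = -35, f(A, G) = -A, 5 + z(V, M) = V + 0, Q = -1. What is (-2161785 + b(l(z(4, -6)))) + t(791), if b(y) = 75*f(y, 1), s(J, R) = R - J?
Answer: -2159115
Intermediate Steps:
z(V, M) = -5 + V (z(V, M) = -5 + (V + 0) = -5 + V)
b(y) = -75*y (b(y) = 75*(-y) = -75*y)
t(E) = 45 (t(E) = (-1 - 1*(-4))*15 = (-1 + 4)*15 = 3*15 = 45)
(-2161785 + b(l(z(4, -6)))) + t(791) = (-2161785 - 75*(-35)) + 45 = (-2161785 + 2625) + 45 = -2159160 + 45 = -2159115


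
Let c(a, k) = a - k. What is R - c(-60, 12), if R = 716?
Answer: 788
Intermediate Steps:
R - c(-60, 12) = 716 - (-60 - 1*12) = 716 - (-60 - 12) = 716 - 1*(-72) = 716 + 72 = 788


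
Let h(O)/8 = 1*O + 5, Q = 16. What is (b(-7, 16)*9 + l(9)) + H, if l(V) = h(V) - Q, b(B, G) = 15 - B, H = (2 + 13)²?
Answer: 519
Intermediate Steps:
H = 225 (H = 15² = 225)
h(O) = 40 + 8*O (h(O) = 8*(1*O + 5) = 8*(O + 5) = 8*(5 + O) = 40 + 8*O)
l(V) = 24 + 8*V (l(V) = (40 + 8*V) - 1*16 = (40 + 8*V) - 16 = 24 + 8*V)
(b(-7, 16)*9 + l(9)) + H = ((15 - 1*(-7))*9 + (24 + 8*9)) + 225 = ((15 + 7)*9 + (24 + 72)) + 225 = (22*9 + 96) + 225 = (198 + 96) + 225 = 294 + 225 = 519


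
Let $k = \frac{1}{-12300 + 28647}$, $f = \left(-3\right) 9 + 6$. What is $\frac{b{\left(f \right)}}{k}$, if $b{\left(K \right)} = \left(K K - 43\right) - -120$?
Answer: $8467746$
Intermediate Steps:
$f = -21$ ($f = -27 + 6 = -21$)
$b{\left(K \right)} = 77 + K^{2}$ ($b{\left(K \right)} = \left(K^{2} - 43\right) + 120 = \left(-43 + K^{2}\right) + 120 = 77 + K^{2}$)
$k = \frac{1}{16347} \approx 6.1173 \cdot 10^{-5}$
$\frac{b{\left(f \right)}}{k} = \left(77 + \left(-21\right)^{2}\right) \frac{1}{\frac{1}{16347}} = \left(77 + 441\right) 16347 = 518 \cdot 16347 = 8467746$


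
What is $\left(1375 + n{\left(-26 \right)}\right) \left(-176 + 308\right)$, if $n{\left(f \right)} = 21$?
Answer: $184272$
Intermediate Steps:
$\left(1375 + n{\left(-26 \right)}\right) \left(-176 + 308\right) = \left(1375 + 21\right) \left(-176 + 308\right) = 1396 \cdot 132 = 184272$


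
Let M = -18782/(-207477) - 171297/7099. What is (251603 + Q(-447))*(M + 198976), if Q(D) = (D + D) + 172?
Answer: 24505404577283166919/490959741 ≈ 4.9913e+10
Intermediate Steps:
Q(D) = 172 + 2*D (Q(D) = 2*D + 172 = 172 + 2*D)
M = -35406854251/1472879223 (M = -18782*(-1/207477) - 171297*1/7099 = 18782/207477 - 171297/7099 = -35406854251/1472879223 ≈ -24.039)
(251603 + Q(-447))*(M + 198976) = (251603 + (172 + 2*(-447)))*(-35406854251/1472879223 + 198976) = (251603 + (172 - 894))*(293032209421397/1472879223) = (251603 - 722)*(293032209421397/1472879223) = 250881*(293032209421397/1472879223) = 24505404577283166919/490959741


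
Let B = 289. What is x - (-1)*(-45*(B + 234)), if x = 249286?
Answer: 225751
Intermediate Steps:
x - (-1)*(-45*(B + 234)) = 249286 - (-1)*(-45*(289 + 234)) = 249286 - (-1)*(-45*523) = 249286 - (-1)*(-23535) = 249286 - 1*23535 = 249286 - 23535 = 225751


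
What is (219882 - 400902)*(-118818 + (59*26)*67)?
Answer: 2903560800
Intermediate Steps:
(219882 - 400902)*(-118818 + (59*26)*67) = -181020*(-118818 + 1534*67) = -181020*(-118818 + 102778) = -181020*(-16040) = 2903560800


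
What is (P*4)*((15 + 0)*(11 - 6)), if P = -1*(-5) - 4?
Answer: 300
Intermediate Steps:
P = 1 (P = 5 - 4 = 1)
(P*4)*((15 + 0)*(11 - 6)) = (1*4)*((15 + 0)*(11 - 6)) = 4*(15*5) = 4*75 = 300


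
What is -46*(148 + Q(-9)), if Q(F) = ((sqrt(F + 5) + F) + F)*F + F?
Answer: -13846 + 828*I ≈ -13846.0 + 828.0*I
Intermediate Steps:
Q(F) = F + F*(sqrt(5 + F) + 2*F) (Q(F) = ((sqrt(5 + F) + F) + F)*F + F = ((F + sqrt(5 + F)) + F)*F + F = (sqrt(5 + F) + 2*F)*F + F = F*(sqrt(5 + F) + 2*F) + F = F + F*(sqrt(5 + F) + 2*F))
-46*(148 + Q(-9)) = -46*(148 - 9*(1 + sqrt(5 - 9) + 2*(-9))) = -46*(148 - 9*(1 + sqrt(-4) - 18)) = -46*(148 - 9*(1 + 2*I - 18)) = -46*(148 - 9*(-17 + 2*I)) = -46*(148 + (153 - 18*I)) = -46*(301 - 18*I) = -13846 + 828*I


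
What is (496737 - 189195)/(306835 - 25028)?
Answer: 307542/281807 ≈ 1.0913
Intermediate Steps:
(496737 - 189195)/(306835 - 25028) = 307542/281807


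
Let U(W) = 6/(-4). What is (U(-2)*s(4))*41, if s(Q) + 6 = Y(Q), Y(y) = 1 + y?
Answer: 123/2 ≈ 61.500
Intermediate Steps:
U(W) = -3/2 (U(W) = 6*(-¼) = -3/2)
s(Q) = -5 + Q (s(Q) = -6 + (1 + Q) = -5 + Q)
(U(-2)*s(4))*41 = -3*(-5 + 4)/2*41 = -3/2*(-1)*41 = (3/2)*41 = 123/2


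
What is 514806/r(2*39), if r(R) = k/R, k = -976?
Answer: -10038717/244 ≈ -41142.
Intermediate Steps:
r(R) = -976/R
514806/r(2*39) = 514806/((-976/(2*39))) = 514806/((-976/78)) = 514806/((-976*1/78)) = 514806/(-488/39) = 514806*(-39/488) = -10038717/244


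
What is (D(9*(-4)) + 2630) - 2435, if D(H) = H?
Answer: 159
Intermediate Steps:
(D(9*(-4)) + 2630) - 2435 = (9*(-4) + 2630) - 2435 = (-36 + 2630) - 2435 = 2594 - 2435 = 159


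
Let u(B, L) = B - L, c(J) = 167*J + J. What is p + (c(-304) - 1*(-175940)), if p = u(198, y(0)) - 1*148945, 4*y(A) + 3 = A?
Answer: -95513/4 ≈ -23878.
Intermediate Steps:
c(J) = 168*J
y(A) = -¾ + A/4
p = -594985/4 (p = (198 - (-¾ + (¼)*0)) - 1*148945 = (198 - (-¾ + 0)) - 148945 = (198 - 1*(-¾)) - 148945 = (198 + ¾) - 148945 = 795/4 - 148945 = -594985/4 ≈ -1.4875e+5)
p + (c(-304) - 1*(-175940)) = -594985/4 + (168*(-304) - 1*(-175940)) = -594985/4 + (-51072 + 175940) = -594985/4 + 124868 = -95513/4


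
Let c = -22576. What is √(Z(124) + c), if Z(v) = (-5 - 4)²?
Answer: I*√22495 ≈ 149.98*I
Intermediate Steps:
Z(v) = 81 (Z(v) = (-9)² = 81)
√(Z(124) + c) = √(81 - 22576) = √(-22495) = I*√22495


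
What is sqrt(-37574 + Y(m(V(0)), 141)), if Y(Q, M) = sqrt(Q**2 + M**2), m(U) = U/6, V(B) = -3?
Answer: sqrt(-150296 + 10*sqrt(3181))/2 ≈ 193.48*I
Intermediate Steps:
m(U) = U/6 (m(U) = U*(1/6) = U/6)
Y(Q, M) = sqrt(M**2 + Q**2)
sqrt(-37574 + Y(m(V(0)), 141)) = sqrt(-37574 + sqrt(141**2 + ((1/6)*(-3))**2)) = sqrt(-37574 + sqrt(19881 + (-1/2)**2)) = sqrt(-37574 + sqrt(19881 + 1/4)) = sqrt(-37574 + sqrt(79525/4)) = sqrt(-37574 + 5*sqrt(3181)/2)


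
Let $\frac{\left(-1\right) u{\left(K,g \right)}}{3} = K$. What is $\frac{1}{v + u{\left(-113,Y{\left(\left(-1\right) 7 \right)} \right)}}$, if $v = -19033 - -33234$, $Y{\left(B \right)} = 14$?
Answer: $\frac{1}{14540} \approx 6.8776 \cdot 10^{-5}$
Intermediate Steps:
$u{\left(K,g \right)} = - 3 K$
$v = 14201$ ($v = -19033 + 33234 = 14201$)
$\frac{1}{v + u{\left(-113,Y{\left(\left(-1\right) 7 \right)} \right)}} = \frac{1}{14201 - -339} = \frac{1}{14201 + 339} = \frac{1}{14540}$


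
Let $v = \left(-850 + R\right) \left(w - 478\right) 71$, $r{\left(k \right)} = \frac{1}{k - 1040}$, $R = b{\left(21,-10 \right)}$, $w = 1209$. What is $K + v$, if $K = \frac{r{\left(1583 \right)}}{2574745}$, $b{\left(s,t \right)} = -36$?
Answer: $- \frac{64290011078189009}{1398086535} \approx -4.5984 \cdot 10^{7}$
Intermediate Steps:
$R = -36$
$r{\left(k \right)} = \frac{1}{-1040 + k}$
$K = \frac{1}{1398086535}$ ($K = \frac{1}{\left(-1040 + 1583\right) 2574745} = \frac{1}{543} \cdot \frac{1}{2574745} = \frac{1}{1398086535} \approx 7.1526 \cdot 10^{-10}$)
$v = -45984286$ ($v = \left(-850 - 36\right) \left(1209 - 478\right) 71 = \left(-886\right) 731 \cdot 71 = \left(-647666\right) 71 = -45984286$)
$K + v = \frac{1}{1398086535} - 45984286 = - \frac{64290011078189009}{1398086535}$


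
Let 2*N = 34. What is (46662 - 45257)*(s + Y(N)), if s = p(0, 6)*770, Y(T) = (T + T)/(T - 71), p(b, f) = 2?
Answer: 58396015/27 ≈ 2.1628e+6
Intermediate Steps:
N = 17 (N = (½)*34 = 17)
Y(T) = 2*T/(-71 + T) (Y(T) = (2*T)/(-71 + T) = 2*T/(-71 + T))
s = 1540 (s = 2*770 = 1540)
(46662 - 45257)*(s + Y(N)) = (46662 - 45257)*(1540 + 2*17/(-71 + 17)) = 1405*(1540 + 2*17/(-54)) = 1405*(1540 + 2*17*(-1/54)) = 1405*(1540 - 17/27) = 1405*(41563/27) = 58396015/27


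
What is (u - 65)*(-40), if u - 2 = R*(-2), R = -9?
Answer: 1800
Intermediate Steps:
u = 20 (u = 2 - 9*(-2) = 2 + 18 = 20)
(u - 65)*(-40) = (20 - 65)*(-40) = -45*(-40) = 1800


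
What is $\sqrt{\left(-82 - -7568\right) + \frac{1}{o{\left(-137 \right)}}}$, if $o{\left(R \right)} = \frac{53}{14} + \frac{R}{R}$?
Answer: $\frac{2 \sqrt{8401398}}{67} \approx 86.523$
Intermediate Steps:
$o{\left(R \right)} = \frac{67}{14}$ ($o{\left(R \right)} = 53 \cdot \frac{1}{14} + 1 = \frac{53}{14} + 1 = \frac{67}{14}$)
$\sqrt{\left(-82 - -7568\right) + \frac{1}{o{\left(-137 \right)}}} = \sqrt{\left(-82 - -7568\right) + \frac{1}{\frac{67}{14}}} = \sqrt{\left(-82 + 7568\right) + \frac{14}{67}} = \sqrt{7486 + \frac{14}{67}} = \sqrt{\frac{501576}{67}} = \frac{2 \sqrt{8401398}}{67}$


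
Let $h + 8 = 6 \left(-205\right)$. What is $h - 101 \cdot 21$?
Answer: $-3359$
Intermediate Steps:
$h = -1238$ ($h = -8 + 6 \left(-205\right) = -8 - 1230 = -1238$)
$h - 101 \cdot 21 = -1238 - 101 \cdot 21 = -1238 - 2121 = -3359$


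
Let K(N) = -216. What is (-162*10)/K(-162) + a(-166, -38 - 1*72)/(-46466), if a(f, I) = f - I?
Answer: 49793/6638 ≈ 7.5012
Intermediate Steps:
(-162*10)/K(-162) + a(-166, -38 - 1*72)/(-46466) = -162*10/(-216) + (-166 - (-38 - 1*72))/(-46466) = -1620*(-1/216) + (-166 - (-38 - 72))*(-1/46466) = 15/2 + (-166 - 1*(-110))*(-1/46466) = 15/2 + (-166 + 110)*(-1/46466) = 15/2 - 56*(-1/46466) = 15/2 + 4/3319 = 49793/6638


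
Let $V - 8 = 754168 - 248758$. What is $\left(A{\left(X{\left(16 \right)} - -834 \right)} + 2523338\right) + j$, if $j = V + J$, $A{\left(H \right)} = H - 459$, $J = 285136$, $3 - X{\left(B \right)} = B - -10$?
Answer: $3314244$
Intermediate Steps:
$X{\left(B \right)} = -7 - B$ ($X{\left(B \right)} = 3 - \left(B - -10\right) = 3 - \left(B + 10\right) = 3 - \left(10 + B\right) = -7 - B$)
$V = 505418$ ($V = 8 + \left(754168 - 248758\right) = 8 + 505410 = 505418$)
$A{\left(H \right)} = -459 + H$
$j = 790554$ ($j = 505418 + 285136 = 790554$)
$\left(A{\left(X{\left(16 \right)} - -834 \right)} + 2523338\right) + j = \left(\left(-459 - -811\right) + 2523338\right) + 790554 = \left(\left(-459 + \left(\left(-7 - 16\right) + 834\right)\right) + 2523338\right) + 790554 = \left(\left(-459 + \left(-23 + 834\right)\right) + 2523338\right) + 790554 = \left(\left(-459 + 811\right) + 2523338\right) + 790554 = \left(352 + 2523338\right) + 790554 = 2523690 + 790554 = 3314244$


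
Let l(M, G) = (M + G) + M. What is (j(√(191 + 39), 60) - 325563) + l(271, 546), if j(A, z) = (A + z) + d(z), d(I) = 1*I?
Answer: -324355 + √230 ≈ -3.2434e+5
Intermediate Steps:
d(I) = I
j(A, z) = A + 2*z (j(A, z) = (A + z) + z = A + 2*z)
l(M, G) = G + 2*M (l(M, G) = (G + M) + M = G + 2*M)
(j(√(191 + 39), 60) - 325563) + l(271, 546) = ((√(191 + 39) + 2*60) - 325563) + (546 + 2*271) = ((√230 + 120) - 325563) + (546 + 542) = ((120 + √230) - 325563) + 1088 = (-325443 + √230) + 1088 = -324355 + √230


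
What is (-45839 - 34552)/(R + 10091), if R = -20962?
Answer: 80391/10871 ≈ 7.3950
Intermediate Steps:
(-45839 - 34552)/(R + 10091) = (-45839 - 34552)/(-20962 + 10091) = -80391/(-10871) = -80391*(-1/10871) = 80391/10871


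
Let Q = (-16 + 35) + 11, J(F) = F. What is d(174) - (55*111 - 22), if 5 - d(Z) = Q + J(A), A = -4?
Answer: -6104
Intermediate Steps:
Q = 30 (Q = 19 + 11 = 30)
d(Z) = -21 (d(Z) = 5 - (30 - 4) = 5 - 1*26 = 5 - 26 = -21)
d(174) - (55*111 - 22) = -21 - (55*111 - 22) = -21 - (6105 - 22) = -21 - 1*6083 = -21 - 6083 = -6104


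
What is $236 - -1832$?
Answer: $2068$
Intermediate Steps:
$236 - -1832 = 236 + 1832 = 2068$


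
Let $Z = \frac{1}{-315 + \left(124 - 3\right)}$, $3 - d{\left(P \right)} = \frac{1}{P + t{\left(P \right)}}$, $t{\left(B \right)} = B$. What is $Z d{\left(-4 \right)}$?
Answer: $- \frac{25}{1552} \approx -0.016108$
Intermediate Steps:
$d{\left(P \right)} = 3 - \frac{1}{2 P}$ ($d{\left(P \right)} = 3 - \frac{1}{P + P} = 3 - \frac{1}{2 P}$)
$Z = - \frac{1}{194}$ ($Z = \frac{1}{-315 + \left(124 - 3\right)} = \frac{1}{-315 + 121} = \frac{1}{-194} = - \frac{1}{194} \approx -0.0051546$)
$Z d{\left(-4 \right)} = - \frac{3 - \frac{1}{2 \left(-4\right)}}{194} = - \frac{3 - - \frac{1}{8}}{194} = - \frac{3 + \frac{1}{8}}{194} = \left(- \frac{1}{194}\right) \frac{25}{8} = - \frac{25}{1552}$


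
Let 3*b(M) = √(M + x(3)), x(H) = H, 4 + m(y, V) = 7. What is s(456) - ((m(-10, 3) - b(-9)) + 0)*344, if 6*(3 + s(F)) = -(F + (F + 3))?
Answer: -2375/2 + 344*I*√6/3 ≈ -1187.5 + 280.88*I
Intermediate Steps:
m(y, V) = 3 (m(y, V) = -4 + 7 = 3)
b(M) = √(3 + M)/3 (b(M) = √(M + 3)/3 = √(3 + M)/3)
s(F) = -7/2 - F/3 (s(F) = -3 + (-(F + (F + 3)))/6 = -3 + (-(F + (3 + F)))/6 = -3 + (-(3 + 2*F))/6 = -3 + (-3 - 2*F)/6 = -3 + (-½ - F/3) = -7/2 - F/3)
s(456) - ((m(-10, 3) - b(-9)) + 0)*344 = (-7/2 - ⅓*456) - ((3 - √(3 - 9)/3) + 0)*344 = (-7/2 - 152) - ((3 - √(-6)/3) + 0)*344 = -311/2 - ((3 - I*√6/3) + 0)*344 = -311/2 - (3 - I*√6/3)*344 = -311/2 - (1032 - 344*I*√6/3) = -311/2 + (-1032 + 344*I*√6/3) = -2375/2 + 344*I*√6/3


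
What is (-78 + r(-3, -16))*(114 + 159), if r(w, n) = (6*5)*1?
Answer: -13104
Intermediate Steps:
r(w, n) = 30 (r(w, n) = 30*1 = 30)
(-78 + r(-3, -16))*(114 + 159) = (-78 + 30)*(114 + 159) = -48*273 = -13104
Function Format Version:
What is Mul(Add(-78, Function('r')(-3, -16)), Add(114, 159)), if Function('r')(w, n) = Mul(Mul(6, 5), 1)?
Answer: -13104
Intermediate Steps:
Function('r')(w, n) = 30 (Function('r')(w, n) = Mul(30, 1) = 30)
Mul(Add(-78, Function('r')(-3, -16)), Add(114, 159)) = Mul(Add(-78, 30), Add(114, 159)) = Mul(-48, 273) = -13104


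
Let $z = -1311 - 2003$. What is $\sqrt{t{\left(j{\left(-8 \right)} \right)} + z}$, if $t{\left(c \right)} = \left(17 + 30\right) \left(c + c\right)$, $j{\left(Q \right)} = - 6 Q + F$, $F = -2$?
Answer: $\sqrt{1010} \approx 31.78$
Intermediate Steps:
$j{\left(Q \right)} = -2 - 6 Q$ ($j{\left(Q \right)} = - 6 Q - 2 = -2 - 6 Q$)
$t{\left(c \right)} = 94 c$ ($t{\left(c \right)} = 47 \cdot 2 c = 94 c$)
$z = -3314$ ($z = -1311 - 2003 = -3314$)
$\sqrt{t{\left(j{\left(-8 \right)} \right)} + z} = \sqrt{94 \left(-2 - -48\right) - 3314} = \sqrt{94 \left(-2 + 48\right) - 3314} = \sqrt{94 \cdot 46 - 3314} = \sqrt{4324 - 3314} = \sqrt{1010}$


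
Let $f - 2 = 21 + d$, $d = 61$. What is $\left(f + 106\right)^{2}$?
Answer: $36100$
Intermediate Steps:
$f = 84$ ($f = 2 + \left(21 + 61\right) = 2 + 82 = 84$)
$\left(f + 106\right)^{2} = \left(84 + 106\right)^{2} = 190^{2} = 36100$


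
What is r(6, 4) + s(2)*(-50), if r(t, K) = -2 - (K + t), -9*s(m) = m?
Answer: -8/9 ≈ -0.88889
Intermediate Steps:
s(m) = -m/9
r(t, K) = -2 - K - t (r(t, K) = -2 + (-K - t) = -2 - K - t)
r(6, 4) + s(2)*(-50) = (-2 - 1*4 - 1*6) - 1/9*2*(-50) = (-2 - 4 - 6) - 2/9*(-50) = -12 + 100/9 = -8/9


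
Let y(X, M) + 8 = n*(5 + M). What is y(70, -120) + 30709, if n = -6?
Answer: 31391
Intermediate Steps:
y(X, M) = -38 - 6*M (y(X, M) = -8 - 6*(5 + M) = -8 + (-30 - 6*M) = -38 - 6*M)
y(70, -120) + 30709 = (-38 - 6*(-120)) + 30709 = (-38 + 720) + 30709 = 682 + 30709 = 31391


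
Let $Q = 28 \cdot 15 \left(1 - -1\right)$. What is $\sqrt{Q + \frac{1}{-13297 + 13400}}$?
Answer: $\frac{\sqrt{8911663}}{103} \approx 28.983$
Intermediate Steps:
$Q = 840$ ($Q = 420 \left(1 + 1\right) = 420 \cdot 2 = 840$)
$\sqrt{Q + \frac{1}{-13297 + 13400}} = \sqrt{840 + \frac{1}{-13297 + 13400}} = \sqrt{840 + \frac{1}{103}} = \sqrt{\frac{86521}{103}} = \frac{\sqrt{8911663}}{103}$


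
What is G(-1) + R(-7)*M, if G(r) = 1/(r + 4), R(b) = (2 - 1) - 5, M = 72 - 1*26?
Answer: -551/3 ≈ -183.67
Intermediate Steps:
M = 46 (M = 72 - 26 = 46)
R(b) = -4 (R(b) = 1 - 5 = -4)
G(r) = 1/(4 + r)
G(-1) + R(-7)*M = 1/(4 - 1) - 4*46 = 1/3 - 184 = ⅓ - 184 = -551/3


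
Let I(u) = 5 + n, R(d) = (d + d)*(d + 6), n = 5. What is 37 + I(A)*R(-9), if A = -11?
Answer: 577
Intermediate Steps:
R(d) = 2*d*(6 + d) (R(d) = (2*d)*(6 + d) = 2*d*(6 + d))
I(u) = 10 (I(u) = 5 + 5 = 10)
37 + I(A)*R(-9) = 37 + 10*(2*(-9)*(6 - 9)) = 37 + 10*(2*(-9)*(-3)) = 37 + 10*54 = 37 + 540 = 577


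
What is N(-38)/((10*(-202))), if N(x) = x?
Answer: 19/1010 ≈ 0.018812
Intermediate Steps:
N(-38)/((10*(-202))) = -38/(10*(-202)) = -38/(-2020) = -38*(-1/2020) = 19/1010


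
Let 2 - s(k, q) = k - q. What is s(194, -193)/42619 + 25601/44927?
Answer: 1073792124/1914743813 ≈ 0.56080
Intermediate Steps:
s(k, q) = 2 + q - k (s(k, q) = 2 - (k - q) = 2 + (q - k) = 2 + q - k)
s(194, -193)/42619 + 25601/44927 = (2 - 193 - 1*194)/42619 + 25601/44927 = (2 - 193 - 194)*(1/42619) + 25601*(1/44927) = -385*1/42619 + 25601/44927 = -385/42619 + 25601/44927 = 1073792124/1914743813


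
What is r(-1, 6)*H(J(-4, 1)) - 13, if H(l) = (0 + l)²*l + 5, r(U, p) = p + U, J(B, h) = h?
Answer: 17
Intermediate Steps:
r(U, p) = U + p
H(l) = 5 + l³ (H(l) = l²*l + 5 = l³ + 5 = 5 + l³)
r(-1, 6)*H(J(-4, 1)) - 13 = (-1 + 6)*(5 + 1³) - 13 = 5*(5 + 1) - 13 = 5*6 - 13 = 30 - 13 = 17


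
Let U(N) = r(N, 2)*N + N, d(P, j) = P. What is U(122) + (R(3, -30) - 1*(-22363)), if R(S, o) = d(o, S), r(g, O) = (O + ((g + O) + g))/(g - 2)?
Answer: 340607/15 ≈ 22707.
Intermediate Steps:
r(g, O) = (2*O + 2*g)/(-2 + g) (r(g, O) = (O + ((O + g) + g))/(-2 + g) = (O + (O + 2*g))/(-2 + g) = (2*O + 2*g)/(-2 + g))
U(N) = N + 2*N*(2 + N)/(-2 + N) (U(N) = (2*(2 + N)/(-2 + N))*N + N = 2*N*(2 + N)/(-2 + N) + N = N + 2*N*(2 + N)/(-2 + N))
R(S, o) = o
U(122) + (R(3, -30) - 1*(-22363)) = 122*(2 + 3*122)/(-2 + 122) + (-30 - 1*(-22363)) = 122*(2 + 366)/120 + (-30 + 22363) = 122*(1/120)*368 + 22333 = 5612/15 + 22333 = 340607/15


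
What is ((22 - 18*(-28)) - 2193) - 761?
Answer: -2428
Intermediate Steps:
((22 - 18*(-28)) - 2193) - 761 = ((22 + 504) - 2193) - 761 = (526 - 2193) - 761 = -1667 - 761 = -2428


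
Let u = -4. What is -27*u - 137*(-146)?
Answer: 20110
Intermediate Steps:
-27*u - 137*(-146) = -27*(-4) - 137*(-146) = 108 + 20002 = 20110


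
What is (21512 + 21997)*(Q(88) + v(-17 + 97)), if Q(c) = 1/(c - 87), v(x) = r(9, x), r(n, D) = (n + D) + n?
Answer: 4307391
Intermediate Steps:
r(n, D) = D + 2*n (r(n, D) = (D + n) + n = D + 2*n)
v(x) = 18 + x (v(x) = x + 2*9 = x + 18 = 18 + x)
Q(c) = 1/(-87 + c)
(21512 + 21997)*(Q(88) + v(-17 + 97)) = (21512 + 21997)*(1/(-87 + 88) + (18 + (-17 + 97))) = 43509*(1/1 + (18 + 80)) = 43509*(1 + 98) = 43509*99 = 4307391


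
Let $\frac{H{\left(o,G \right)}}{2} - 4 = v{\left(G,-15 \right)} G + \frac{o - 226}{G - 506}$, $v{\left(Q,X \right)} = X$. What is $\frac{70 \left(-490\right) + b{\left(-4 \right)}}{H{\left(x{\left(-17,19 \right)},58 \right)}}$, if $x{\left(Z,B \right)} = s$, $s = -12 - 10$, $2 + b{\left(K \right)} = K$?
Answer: $\frac{960568}{48465} \approx 19.82$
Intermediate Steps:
$b{\left(K \right)} = -2 + K$
$s = -22$
$x{\left(Z,B \right)} = -22$
$H{\left(o,G \right)} = 8 - 30 G + \frac{2 \left(-226 + o\right)}{-506 + G}$ ($H{\left(o,G \right)} = 8 + 2 \left(- 15 G + \frac{o - 226}{G - 506}\right) = 8 + 2 \left(- 15 G + \frac{-226 + o}{-506 + G}\right) = 8 - \left(30 G - \frac{2 \left(-226 + o\right)}{-506 + G}\right) = 8 - 30 G + \frac{2 \left(-226 + o\right)}{-506 + G}$)
$\frac{70 \left(-490\right) + b{\left(-4 \right)}}{H{\left(x{\left(-17,19 \right)},58 \right)}} = \frac{70 \left(-490\right) - 6}{2 \frac{1}{-506 + 58} \left(-2250 - 22 - 15 \cdot 58^{2} + 7594 \cdot 58\right)} = \frac{-34300 - 6}{2 \frac{1}{-448} \left(-2250 - 22 - 50460 + 440452\right)} = - \frac{34306}{2 \left(- \frac{1}{448}\right) \left(-2250 - 22 - 50460 + 440452\right)} = - \frac{34306}{2 \left(- \frac{1}{448}\right) 387720} = - \frac{34306}{- \frac{48465}{28}} = \left(-34306\right) \left(- \frac{28}{48465}\right) = \frac{960568}{48465}$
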